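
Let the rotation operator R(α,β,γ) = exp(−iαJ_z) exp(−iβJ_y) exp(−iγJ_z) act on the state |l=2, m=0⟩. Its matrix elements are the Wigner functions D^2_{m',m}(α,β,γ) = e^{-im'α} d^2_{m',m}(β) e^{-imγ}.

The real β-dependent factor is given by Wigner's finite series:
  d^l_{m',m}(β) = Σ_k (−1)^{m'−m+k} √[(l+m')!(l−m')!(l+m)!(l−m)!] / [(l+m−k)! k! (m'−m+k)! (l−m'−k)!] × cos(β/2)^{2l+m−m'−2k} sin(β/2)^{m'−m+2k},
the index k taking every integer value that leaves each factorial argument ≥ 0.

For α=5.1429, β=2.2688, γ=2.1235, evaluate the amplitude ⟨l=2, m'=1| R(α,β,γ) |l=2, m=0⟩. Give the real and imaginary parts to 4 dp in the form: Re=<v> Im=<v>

Re=0.2517 Im=0.5480

D^2_{1,0}(5.1429,2.2688,2.1235) = e^{-i·1·5.1429}·d^2_{1,0}(2.2688)·e^{-i·0·2.1235}. Compute d first:
With c≡cos(β/2)=0.422676 and s≡sin(β/2)=0.906281, N=[6·1·2·2]^{1/2}=4.898979
k: max(0,(0)−(1))=0 … min(2+(0),2−(1))=1
  k=0: (−1)^1·4.8990/(2)·0.4227^3·0.9063^1 = -0.167634
  k=1: (−1)^2·4.8990/(2)·0.4227^1·0.9063^3 = +0.770676
d^2_{1,0}(2.2688) = -0.167634 +0.770676 = +0.603042
Attach z-rotation phases: D = e^{-i(1)(5.1429)}·(+0.603042)·e^{-i(0)(2.1235)} = +0.251671+0.548016i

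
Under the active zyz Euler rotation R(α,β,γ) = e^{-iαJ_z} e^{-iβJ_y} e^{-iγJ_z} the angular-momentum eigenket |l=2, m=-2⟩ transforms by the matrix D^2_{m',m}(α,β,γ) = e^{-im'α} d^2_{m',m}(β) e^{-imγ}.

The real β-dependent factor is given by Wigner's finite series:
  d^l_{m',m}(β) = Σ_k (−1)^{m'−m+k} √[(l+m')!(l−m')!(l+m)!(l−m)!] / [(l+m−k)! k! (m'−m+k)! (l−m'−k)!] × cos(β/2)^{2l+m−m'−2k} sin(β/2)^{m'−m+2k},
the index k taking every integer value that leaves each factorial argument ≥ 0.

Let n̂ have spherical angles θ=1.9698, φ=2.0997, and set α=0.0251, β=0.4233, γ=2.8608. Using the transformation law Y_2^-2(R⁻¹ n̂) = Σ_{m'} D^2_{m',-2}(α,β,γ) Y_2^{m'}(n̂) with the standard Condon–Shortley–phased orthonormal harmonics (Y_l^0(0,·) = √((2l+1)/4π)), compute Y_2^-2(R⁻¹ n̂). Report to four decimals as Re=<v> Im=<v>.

Need the full column D^2_{m',-2} for m'=−2..2 at α=0.0251, β=0.4233, γ=2.8608.
cos(β/2)=0.977686, sin(β/2)=0.210073
d^2_{-2,-2}: single k=0 term ⇒ +0.913686;  D = +0.796796-0.447145i
d^2_{-1,-2}: single k=0 term ⇒ -0.392644;  D = -0.337481+0.200687i
d^2_{0,-2}: single k=0 term ⇒ +0.103328;  D = +0.087458-0.055025i
d^2_{1,-2}: single k=0 term ⇒ -0.018128;  D = -0.015096+0.010036i
d^2_{2,-2}: single k=0 term ⇒ +0.001948;  D = +0.001594-0.001119i
Y_2^{m'}(θ=1.9698,φ=2.0997) and Σ D·Y over m':
  (+0.7968-0.4471i)·(-0.1610+0.2858i)  (-0.3375+0.2007i)·(+0.1395+0.2388i)  (+0.0875-0.0550i)·(-0.1726+0.0000i)  (-0.0151+0.0100i)·(-0.1395+0.2388i)  (+0.0016-0.0011i)·(-0.1610-0.2858i)
Y_2^-2(R⁻¹ n̂) = -0.111453+0.251305i

Re=-0.1115 Im=0.2513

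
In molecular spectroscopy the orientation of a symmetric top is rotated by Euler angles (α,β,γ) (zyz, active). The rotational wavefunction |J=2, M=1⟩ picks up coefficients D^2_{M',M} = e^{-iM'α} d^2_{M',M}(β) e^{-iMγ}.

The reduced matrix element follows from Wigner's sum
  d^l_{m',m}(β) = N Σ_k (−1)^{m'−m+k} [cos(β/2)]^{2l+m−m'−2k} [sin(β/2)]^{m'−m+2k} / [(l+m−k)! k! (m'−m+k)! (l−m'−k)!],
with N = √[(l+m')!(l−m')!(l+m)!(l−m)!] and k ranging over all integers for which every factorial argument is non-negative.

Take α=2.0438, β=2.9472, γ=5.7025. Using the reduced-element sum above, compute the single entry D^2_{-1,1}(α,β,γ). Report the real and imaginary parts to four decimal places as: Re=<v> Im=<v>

Re=0.8286 Im=-0.4713

Split into d^2_{-1,1}(β=2.9472) × two z-phases.
c=cos(2.9472/2)=0.097043, s=sin(2.9472/2)=0.995280; N=√[1·6·6·1]=6.000000
Admissible k: 2..3 (factorial args all ≥0)
  k=2: (−1)^0·6.0000/(2)·0.0970^2·0.9953^2 = +0.027986
  k=3: (−1)^1·6.0000/(6)·0.0970^0·0.9953^4 = -0.981254
d^2_{-1,1}(2.9472) = +0.027986 -0.981254 = -0.953268
Attach z-rotation phases: D = e^{-i(-1)(2.0438)}·(-0.953268)·e^{-i(1)(5.7025)} = +0.828631-0.471265i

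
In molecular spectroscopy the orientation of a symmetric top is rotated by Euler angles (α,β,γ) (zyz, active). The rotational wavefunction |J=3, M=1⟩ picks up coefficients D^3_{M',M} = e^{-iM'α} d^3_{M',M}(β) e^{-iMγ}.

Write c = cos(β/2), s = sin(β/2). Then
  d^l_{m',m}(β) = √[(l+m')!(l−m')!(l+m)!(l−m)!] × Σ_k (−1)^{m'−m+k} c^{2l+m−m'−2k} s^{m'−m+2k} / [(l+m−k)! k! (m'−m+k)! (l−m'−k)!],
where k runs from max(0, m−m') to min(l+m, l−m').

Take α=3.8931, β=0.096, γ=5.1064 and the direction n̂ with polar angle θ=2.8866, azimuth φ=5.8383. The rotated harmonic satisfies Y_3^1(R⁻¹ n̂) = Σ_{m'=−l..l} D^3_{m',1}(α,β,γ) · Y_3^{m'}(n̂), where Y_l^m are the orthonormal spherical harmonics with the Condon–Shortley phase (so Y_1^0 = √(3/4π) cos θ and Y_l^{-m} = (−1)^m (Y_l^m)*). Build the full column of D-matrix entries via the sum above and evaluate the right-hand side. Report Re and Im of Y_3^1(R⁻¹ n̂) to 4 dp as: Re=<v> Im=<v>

Need the full column D^3_{m',1} for m'=−3..3 at α=3.8931, β=0.096, γ=5.1064.
cos(β/2)=0.998848, sin(β/2)=0.047982
d^3_{-3,1}: single k=4 term ⇒ +0.000020;  D = +0.000020+0.000006i
d^3_{-2,1}: k∈[3..4] ⇒ +0.000696 -0.000001 = +0.000695;  D = -0.000623+0.000310i
d^3_{-1,1}: k∈[2..4] ⇒ +0.013750 -0.000042 +0.000000 = +0.013708;  D = +0.004797-0.012841i
d^3_{0,1}: k∈[1..3] ⇒ +0.165258 -0.001144 +0.000001 = +0.164115;  D = +0.063003+0.151540i
d^3_{1,1}: k∈[0..2] ⇒ +0.993109 -0.018333 +0.000032 = +0.974808;  D = -0.887976-0.402180i
d^3_{2,1}: k∈[0..1] ⇒ -0.150859 +0.000696 = -0.150163;  D = -0.142243+0.048123i
d^3_{3,1}: single k=0 term ⇒ +0.008875;  D = -0.004201+0.007818i
Y_3^{m'}(θ=2.8866,φ=5.8383) and Σ D·Y over m':
  (+0.0000+0.0000i)·(+0.0016+0.0065i)  (-0.0006+0.0003i)·(-0.0396-0.0489i)  (+0.0048-0.0128i)·(+0.2709+0.1292i)  (+0.0630+0.1515i)·(-0.6073+0.0000i)  (-0.8880-0.4022i)·(-0.2709+0.1292i)  (-0.1422+0.0481i)·(-0.0396+0.0489i)  (-0.0042+0.0078i)·(-0.0016+0.0065i)
Y_3^1(R⁻¹ n̂) = +0.260495-0.109514i

Re=0.2605 Im=-0.1095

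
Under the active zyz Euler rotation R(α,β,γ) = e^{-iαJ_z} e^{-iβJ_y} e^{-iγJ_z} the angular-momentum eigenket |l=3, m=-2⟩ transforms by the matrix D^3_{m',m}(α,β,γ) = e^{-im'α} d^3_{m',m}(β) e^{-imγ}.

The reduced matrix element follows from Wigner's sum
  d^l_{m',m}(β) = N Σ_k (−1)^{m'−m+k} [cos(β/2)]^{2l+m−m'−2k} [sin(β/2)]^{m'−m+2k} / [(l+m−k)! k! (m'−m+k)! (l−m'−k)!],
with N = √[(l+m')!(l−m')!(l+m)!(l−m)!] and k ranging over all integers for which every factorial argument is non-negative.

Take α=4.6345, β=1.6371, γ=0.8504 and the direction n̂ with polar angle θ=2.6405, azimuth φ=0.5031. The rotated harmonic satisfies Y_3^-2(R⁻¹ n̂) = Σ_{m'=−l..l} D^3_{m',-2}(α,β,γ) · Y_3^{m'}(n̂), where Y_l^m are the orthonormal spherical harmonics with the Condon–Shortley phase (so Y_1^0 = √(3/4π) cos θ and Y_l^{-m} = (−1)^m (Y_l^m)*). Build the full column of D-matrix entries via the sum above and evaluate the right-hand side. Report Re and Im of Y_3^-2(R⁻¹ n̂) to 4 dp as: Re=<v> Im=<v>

Re=-0.1316 Im=-0.1515

Need the full column D^3_{m',-2} for m'=−3..3 at α=4.6345, β=1.6371, γ=0.8504.
cos(β/2)=0.683281, sin(β/2)=0.730156
d^3_{-3,-2}: single k=1 term ⇒ +0.266371;  D = -0.264941+0.027563i
d^3_{-2,-2}: k∈[0..1] ⇒ +0.101764 -0.581029 = -0.479265;  D = +0.012351+0.479105i
d^3_{-1,-2}: k∈[0..1] ⇒ -0.343883 +0.785370 = +0.441486;  D = +0.440887+0.022998i
d^3_{0,-2}: k∈[0..1] ⇒ +0.636485 -0.726810 = -0.090325;  D = +0.011710-0.089563i
d^3_{1,-2}: k∈[0..1] ⇒ -0.785370 +0.448412 = -0.336958;  D = +0.329702+0.069548i
d^3_{2,-2}: k∈[0..1] ⇒ +0.663484 -0.151528 = +0.511956;  D = +0.144324-0.491192i
d^3_{3,-2}: single k=0 term ⇒ -0.347338;  D = -0.324621-0.123551i
Y_3^{m'}(θ=2.6405,φ=0.5031) and Σ D·Y over m':
  (-0.2649+0.0276i)·(+0.0028-0.0462i)  (+0.0124+0.4791i)·(-0.1107+0.1747i)  (+0.4409+0.0230i)·(+0.3871-0.2130i)  (+0.0117-0.0896i)·(-0.2769+0.0000i)  (+0.3297+0.0695i)·(-0.3871-0.2130i)  (+0.1443-0.4912i)·(-0.1107-0.1747i)  (-0.3246-0.1236i)·(-0.0028-0.0462i)
Y_3^-2(R⁻¹ n̂) = -0.131643-0.151463i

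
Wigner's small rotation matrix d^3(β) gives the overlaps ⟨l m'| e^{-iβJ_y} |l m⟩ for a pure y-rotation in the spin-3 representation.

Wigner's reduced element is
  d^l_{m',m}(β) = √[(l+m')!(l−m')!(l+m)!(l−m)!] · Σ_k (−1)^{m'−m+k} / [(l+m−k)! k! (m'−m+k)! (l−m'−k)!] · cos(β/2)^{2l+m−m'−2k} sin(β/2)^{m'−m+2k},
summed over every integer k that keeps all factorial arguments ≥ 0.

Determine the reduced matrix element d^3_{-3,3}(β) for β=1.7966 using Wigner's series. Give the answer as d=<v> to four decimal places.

d=0.2292

d^3_{-3,3}(β=1.7966) via Wigner's sum:
Half-angle: c=0.622941, s=0.782269. N=√(1·720·720·1)=720.000000
k: max(0,(3)−(-3))=6 … min(3+(3),3−(-3))=6
  k=6: (−1)^0·720.0000/(720)·0.6229^0·0.7823^6 = +0.229159
d^3_{-3,3}(1.7966) = +0.229159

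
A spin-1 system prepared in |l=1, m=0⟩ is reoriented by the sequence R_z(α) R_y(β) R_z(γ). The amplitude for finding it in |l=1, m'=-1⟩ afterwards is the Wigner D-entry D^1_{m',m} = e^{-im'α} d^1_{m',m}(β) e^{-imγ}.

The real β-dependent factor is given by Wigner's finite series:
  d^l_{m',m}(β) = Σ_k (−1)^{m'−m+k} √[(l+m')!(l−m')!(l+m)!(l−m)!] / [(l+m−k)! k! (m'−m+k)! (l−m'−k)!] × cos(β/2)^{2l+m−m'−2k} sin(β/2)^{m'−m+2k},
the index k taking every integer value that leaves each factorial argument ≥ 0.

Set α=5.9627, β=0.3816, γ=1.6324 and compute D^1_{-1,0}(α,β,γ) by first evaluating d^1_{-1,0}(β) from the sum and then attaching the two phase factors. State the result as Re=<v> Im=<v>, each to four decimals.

Re=0.2499 Im=-0.0830

First d^1_{-1,0}(β=0.3816), then the phase factors e^{-i(-1)α} and e^{-i(0)γ}:
c=cos(0.3816/2)=0.981853, s=sin(0.3816/2)=0.189644; N=√[1·2·1·1]=1.414214
k∈{1} keeps every argument non-negative
  k=1: (−1)^0·1.4142/(1)·0.9819^1·0.1896^1 = +0.263331
d^1_{-1,0}(0.3816) = +0.263331
Attach z-rotation phases: D = e^{-i(-1)(5.9627)}·(+0.263331)·e^{-i(0)(1.6324)} = +0.249923-0.082956i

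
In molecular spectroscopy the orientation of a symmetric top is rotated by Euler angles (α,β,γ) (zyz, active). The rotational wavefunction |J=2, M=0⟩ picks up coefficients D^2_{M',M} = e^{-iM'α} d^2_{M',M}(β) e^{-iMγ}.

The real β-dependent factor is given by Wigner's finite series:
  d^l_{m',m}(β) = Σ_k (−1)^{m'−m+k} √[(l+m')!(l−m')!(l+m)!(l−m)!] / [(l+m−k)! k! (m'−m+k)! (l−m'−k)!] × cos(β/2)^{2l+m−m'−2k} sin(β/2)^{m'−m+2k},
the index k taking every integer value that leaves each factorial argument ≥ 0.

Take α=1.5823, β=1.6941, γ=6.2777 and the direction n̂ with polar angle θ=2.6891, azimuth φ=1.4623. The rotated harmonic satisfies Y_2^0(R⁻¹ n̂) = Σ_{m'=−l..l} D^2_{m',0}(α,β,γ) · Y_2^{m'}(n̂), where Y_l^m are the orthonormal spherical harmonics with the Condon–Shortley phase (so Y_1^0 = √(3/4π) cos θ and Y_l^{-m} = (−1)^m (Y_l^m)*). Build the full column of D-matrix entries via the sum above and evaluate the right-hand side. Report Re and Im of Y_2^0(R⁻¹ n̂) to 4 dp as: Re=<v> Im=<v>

Need the full column D^2_{m',0} for m'=−2..2 at α=1.5823, β=1.6941, γ=6.2777.
cos(β/2)=0.662197, sin(β/2)=0.749330
d^2_{-2,0}: single k=2 term ⇒ +0.603109;  D = -0.602950-0.013875i
d^2_{-1,0}: k∈[1..2] ⇒ +0.532978 -0.682468 = -0.149490;  D = +0.001720-0.149480i
d^2_{0,0}: k∈[0..2] ⇒ +0.192286 -0.984873 +0.315277 = -0.477310;  D = -0.477310+0.000000i
d^2_{1,0}: k∈[0..1] ⇒ -0.532978 +0.682468 = +0.149490;  D = -0.001720-0.149480i
d^2_{2,0}: single k=0 term ⇒ +0.603109;  D = -0.602950+0.013875i
Y_2^{m'}(θ=2.6891,φ=1.4623) and Σ D·Y over m':
  (-0.6029-0.0139i)·(-0.0721-0.0159i)  (+0.0017-0.1495i)·(-0.0329+0.3020i)  (-0.4773+0.0000i)·(+0.4499+0.0000i)  (-0.0017-0.1495i)·(+0.0329+0.3020i)  (-0.6029+0.0139i)·(-0.0721+0.0159i)
Y_2^0(R⁻¹ n̂) = -0.038072+0.000000i

Re=-0.0381 Im=0.0000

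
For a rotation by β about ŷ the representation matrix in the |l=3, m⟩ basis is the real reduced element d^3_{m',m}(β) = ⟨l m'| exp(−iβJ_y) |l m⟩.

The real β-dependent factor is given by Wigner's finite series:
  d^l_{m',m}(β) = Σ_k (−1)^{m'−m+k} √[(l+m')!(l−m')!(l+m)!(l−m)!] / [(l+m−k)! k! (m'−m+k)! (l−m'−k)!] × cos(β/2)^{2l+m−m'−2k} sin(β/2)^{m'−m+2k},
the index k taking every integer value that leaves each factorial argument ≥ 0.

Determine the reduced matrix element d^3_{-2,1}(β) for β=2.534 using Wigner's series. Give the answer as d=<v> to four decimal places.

d^3_{-2,1}(β=2.534) via Wigner's sum:
With c≡cos(β/2)=0.299145 and s≡sin(β/2)=0.954208, N=[1·120·24·2]^{1/2}=75.894664
k∈{3,4} keeps every argument non-negative
  k=3: (−1)^0·75.8947/(12)·0.2991^3·0.9542^3 = +0.147097
  k=4: (−1)^1·75.8947/(24)·0.2991^1·0.9542^5 = -0.748335
d^3_{-2,1}(2.534) = +0.147097 -0.748335 = -0.601238

d=-0.6012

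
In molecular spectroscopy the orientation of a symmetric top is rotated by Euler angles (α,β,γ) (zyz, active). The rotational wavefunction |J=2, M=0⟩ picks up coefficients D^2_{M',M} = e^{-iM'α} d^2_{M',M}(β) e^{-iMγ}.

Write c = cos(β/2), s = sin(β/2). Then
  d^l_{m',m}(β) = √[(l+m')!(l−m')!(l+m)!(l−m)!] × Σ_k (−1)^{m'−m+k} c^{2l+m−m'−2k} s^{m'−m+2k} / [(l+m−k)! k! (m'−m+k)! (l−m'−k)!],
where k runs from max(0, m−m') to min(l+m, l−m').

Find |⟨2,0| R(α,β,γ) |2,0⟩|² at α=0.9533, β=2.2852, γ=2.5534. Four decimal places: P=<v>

D^2_{0,0}(0.9533,2.2852,2.5534) = e^{-i·0·0.9533}·d^2_{0,0}(2.2852)·e^{-i·0·2.5534}. Compute d first:
Half-angle: c=0.415231, s=0.909716. N=√(2·2·2·2)=4.000000
k∈{0,1,2} keeps every argument non-negative
  k=0: (−1)^0·4.0000/(4)·0.4152^4·0.9097^0 = +0.029727
  k=1: (−1)^1·4.0000/(1)·0.4152^2·0.9097^2 = -0.570756
  k=2: (−1)^2·4.0000/(4)·0.4152^0·0.9097^4 = +0.684894
d^2_{0,0}(2.2852) = +0.029727 -0.570756 +0.684894 = +0.143866
|D^2_{0,0}|² = |d^2_{0,0}(β)|² = (+0.143866)² = 0.020697 (the z-rotation phases have unit modulus)

P=0.0207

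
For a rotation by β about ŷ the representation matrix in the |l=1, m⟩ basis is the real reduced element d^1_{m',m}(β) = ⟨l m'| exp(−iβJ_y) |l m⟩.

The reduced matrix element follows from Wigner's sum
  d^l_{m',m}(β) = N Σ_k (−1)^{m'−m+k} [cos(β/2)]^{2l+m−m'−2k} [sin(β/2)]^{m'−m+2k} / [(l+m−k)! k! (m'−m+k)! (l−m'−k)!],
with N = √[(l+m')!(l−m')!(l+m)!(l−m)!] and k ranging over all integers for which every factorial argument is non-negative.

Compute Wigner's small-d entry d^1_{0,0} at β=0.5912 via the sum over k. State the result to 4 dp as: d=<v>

d=0.8303

d^1_{0,0}(β=0.5912) via Wigner's sum:
With c≡cos(β/2)=0.956628 and s≡sin(β/2)=0.291314, N=[1·1·1·1]^{1/2}=1.000000
k∈{0,1} keeps every argument non-negative
  k=0: (−1)^0·1.0000/(1)·0.9566^2·0.2913^0 = +0.915136
  k=1: (−1)^1·1.0000/(1)·0.9566^0·0.2913^2 = -0.084864
d^1_{0,0}(0.5912) = +0.915136 -0.084864 = +0.830272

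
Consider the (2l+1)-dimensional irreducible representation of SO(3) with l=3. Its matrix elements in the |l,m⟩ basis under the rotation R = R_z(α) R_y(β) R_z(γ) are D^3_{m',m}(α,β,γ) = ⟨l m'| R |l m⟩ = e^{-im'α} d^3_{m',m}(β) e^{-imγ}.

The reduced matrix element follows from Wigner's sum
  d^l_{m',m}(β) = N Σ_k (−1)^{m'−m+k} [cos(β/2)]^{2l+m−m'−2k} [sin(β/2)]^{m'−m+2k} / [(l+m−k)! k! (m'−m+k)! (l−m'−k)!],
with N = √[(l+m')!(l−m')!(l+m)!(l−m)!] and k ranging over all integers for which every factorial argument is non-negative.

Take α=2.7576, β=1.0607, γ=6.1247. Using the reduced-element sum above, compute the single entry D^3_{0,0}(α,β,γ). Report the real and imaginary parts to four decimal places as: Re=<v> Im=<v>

Split into d^3_{0,0}(β=1.0607) × two z-phases.
c=cos(1.0607/2)=0.862630, s=sin(1.0607/2)=0.505835; N=√[6·6·6·6]=36.000000
Admissible k: 0..3 (factorial args all ≥0)
  k=0: (−1)^0·36.0000/(36)·0.8626^6·0.5058^0 = +0.412048
  k=1: (−1)^1·36.0000/(4)·0.8626^4·0.5058^2 = -1.275144
  k=2: (−1)^2·36.0000/(4)·0.8626^2·0.5058^4 = +0.438458
  k=3: (−1)^3·36.0000/(36)·0.8626^0·0.5058^6 = -0.016752
d^3_{0,0}(1.0607) = +0.412048 -1.275144 +0.438458 -0.016752 = -0.441389
Attach z-rotation phases: D = e^{-i(0)(2.7576)}·(-0.441389)·e^{-i(0)(6.1247)} = -0.441389+0.000000i

Re=-0.4414 Im=0.0000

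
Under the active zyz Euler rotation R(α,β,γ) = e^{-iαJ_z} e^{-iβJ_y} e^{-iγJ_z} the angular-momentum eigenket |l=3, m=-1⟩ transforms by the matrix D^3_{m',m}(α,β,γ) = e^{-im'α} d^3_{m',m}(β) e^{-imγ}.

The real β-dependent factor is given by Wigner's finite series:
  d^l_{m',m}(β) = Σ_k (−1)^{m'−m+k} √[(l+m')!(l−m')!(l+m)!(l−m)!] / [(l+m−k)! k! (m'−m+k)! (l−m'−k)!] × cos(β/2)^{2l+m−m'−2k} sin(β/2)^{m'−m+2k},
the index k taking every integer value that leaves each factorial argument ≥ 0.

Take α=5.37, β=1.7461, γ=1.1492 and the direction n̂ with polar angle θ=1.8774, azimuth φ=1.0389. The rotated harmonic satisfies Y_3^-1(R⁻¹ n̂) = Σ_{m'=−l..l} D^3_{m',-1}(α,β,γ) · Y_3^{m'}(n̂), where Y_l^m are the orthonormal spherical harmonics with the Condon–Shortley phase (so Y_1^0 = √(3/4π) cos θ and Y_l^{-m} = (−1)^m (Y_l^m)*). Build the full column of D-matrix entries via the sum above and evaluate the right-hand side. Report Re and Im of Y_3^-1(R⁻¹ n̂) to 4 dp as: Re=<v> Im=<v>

Need the full column D^3_{m',-1} for m'=−3..3 at α=5.37, β=1.7461, γ=1.1492.
cos(β/2)=0.642492, sin(β/2)=0.766292
d^3_{-3,-1}: single k=2 term ⇒ +0.387531;  D = -0.007579-0.387457i
d^3_{-2,-1}: k∈[1..2] ⇒ +0.265298 -0.754774 = -0.489476;  D = -0.381472+0.306701i
d^3_{-1,-1}: k∈[0..2] ⇒ +0.070341 -0.800480 +0.854013 = +0.123874;  D = +0.120440+0.028965i
d^3_{0,-1}: k∈[0..2] ⇒ -0.290620 +1.240220 -0.588072 = +0.361529;  D = +0.147944+0.329872i
d^3_{1,-1}: k∈[0..2] ⇒ +0.600360 -1.138684 +0.202473 = -0.335852;  D = +0.158531-0.296081i
d^3_{2,-1}: k∈[0..1] ⇒ -0.754774 +0.536834 = -0.217940;  D = +0.214944-0.036017i
d^3_{3,-1}: single k=0 term ⇒ +0.551263;  D = -0.404417-0.374617i
Y_3^{m'}(θ=1.8774,φ=1.0389) and Σ D·Y over m':
  (-0.0076-0.3875i)·(-0.3614-0.0090i)  (-0.3815+0.3067i)·(+0.1361+0.2451i)  (+0.1204+0.0290i)·(-0.0851+0.1446i)  (+0.1479+0.3299i)·(+0.2866+0.0000i)  (+0.1585-0.2961i)·(+0.0851+0.1446i)  (+0.2149-0.0360i)·(+0.1361-0.2451i)  (-0.4044-0.3746i)·(+0.3614-0.0090i)
Y_3^-1(R⁻¹ n̂) = -0.172685+0.006240i

Re=-0.1727 Im=0.0062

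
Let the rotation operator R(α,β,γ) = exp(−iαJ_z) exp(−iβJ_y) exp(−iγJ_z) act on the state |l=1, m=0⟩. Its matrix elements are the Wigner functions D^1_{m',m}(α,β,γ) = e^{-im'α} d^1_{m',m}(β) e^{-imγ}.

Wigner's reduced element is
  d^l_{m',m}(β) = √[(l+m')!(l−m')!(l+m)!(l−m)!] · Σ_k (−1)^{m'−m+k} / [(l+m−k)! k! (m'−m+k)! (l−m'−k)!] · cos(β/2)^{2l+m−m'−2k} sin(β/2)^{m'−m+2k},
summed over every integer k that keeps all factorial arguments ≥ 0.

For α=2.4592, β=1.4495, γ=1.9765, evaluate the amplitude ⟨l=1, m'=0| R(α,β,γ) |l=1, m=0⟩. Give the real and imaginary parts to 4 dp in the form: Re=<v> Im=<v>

D^1_{0,0}(2.4592,1.4495,1.9765) = e^{-i·0·2.4592}·d^1_{0,0}(1.4495)·e^{-i·0·1.9765}. Compute d first:
With c≡cos(β/2)=0.748665 and s≡sin(β/2)=0.662948, N=[1·1·1·1]^{1/2}=1.000000
k: max(0,(0)−(0))=0 … min(1+(0),1−(0))=1
  k=0: (−1)^0·1.0000/(1)·0.7487^2·0.6629^0 = +0.560500
  k=1: (−1)^1·1.0000/(1)·0.7487^0·0.6629^2 = -0.439500
d^1_{0,0}(1.4495) = +0.560500 -0.439500 = +0.120999
Phases: e^{-i·(0)·2.4592}=+1.000000+0.000000i, e^{-i·(0)·1.9765}=+1.000000+0.000000i ⇒ D=+0.120999+0.000000i

Re=0.1210 Im=0.0000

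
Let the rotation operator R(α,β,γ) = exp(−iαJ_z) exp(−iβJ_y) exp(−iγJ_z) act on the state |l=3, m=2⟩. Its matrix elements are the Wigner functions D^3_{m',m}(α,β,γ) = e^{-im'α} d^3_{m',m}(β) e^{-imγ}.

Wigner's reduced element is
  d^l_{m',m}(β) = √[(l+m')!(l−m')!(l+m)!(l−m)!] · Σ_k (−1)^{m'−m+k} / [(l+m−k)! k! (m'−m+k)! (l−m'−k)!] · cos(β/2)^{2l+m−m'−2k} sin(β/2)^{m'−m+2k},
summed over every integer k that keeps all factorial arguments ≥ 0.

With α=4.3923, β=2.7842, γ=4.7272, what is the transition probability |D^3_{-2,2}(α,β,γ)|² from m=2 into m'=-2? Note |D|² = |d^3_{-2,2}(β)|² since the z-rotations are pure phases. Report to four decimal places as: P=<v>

Split into d^3_{-2,2}(β=2.7842) × two z-phases.
c=cos(2.7842/2)=0.177747, s=sin(2.7842/2)=0.984076; N=√[1·120·120·1]=120.000000
k∈{4,5} keeps every argument non-negative
  k=4: (−1)^0·120.0000/(24)·0.1777^2·0.9841^4 = +0.148146
  k=5: (−1)^1·120.0000/(120)·0.1777^0·0.9841^6 = -0.908181
d^3_{-2,2}(2.7842) = +0.148146 -0.908181 = -0.760036
|D^3_{-2,2}|² = |d^3_{-2,2}(β)|² = (-0.760036)² = 0.577654 (the z-rotation phases have unit modulus)

P=0.5777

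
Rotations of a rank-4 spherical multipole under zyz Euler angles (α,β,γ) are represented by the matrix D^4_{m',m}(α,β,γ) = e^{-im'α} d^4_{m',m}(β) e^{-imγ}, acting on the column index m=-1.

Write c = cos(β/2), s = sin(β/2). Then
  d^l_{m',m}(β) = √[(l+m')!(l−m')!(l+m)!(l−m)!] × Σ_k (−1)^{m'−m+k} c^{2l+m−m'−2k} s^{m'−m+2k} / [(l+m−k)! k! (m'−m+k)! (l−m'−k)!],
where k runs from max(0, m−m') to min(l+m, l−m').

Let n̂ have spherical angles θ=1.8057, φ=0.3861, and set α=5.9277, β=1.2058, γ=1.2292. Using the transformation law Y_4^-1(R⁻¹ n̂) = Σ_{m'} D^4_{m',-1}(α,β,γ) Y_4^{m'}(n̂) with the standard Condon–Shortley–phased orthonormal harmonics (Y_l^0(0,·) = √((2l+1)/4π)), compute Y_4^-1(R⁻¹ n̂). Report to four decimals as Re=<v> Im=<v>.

Need the full column D^4_{m',-1} for m'=−4..4 at α=5.9277, β=1.2058, γ=1.2292.
cos(β/2)=0.823695, sin(β/2)=0.567034
d^4_{-4,-1}: single k=3 term ⇒ +0.517311;  D = +0.507732-0.099091i
d^4_{-3,-1}: k∈[2..3] ⇒ +0.797050 -0.629534 = +0.167516;  D = +0.165302+0.027142i
d^4_{-2,-1}: k∈[1..3] ⇒ +0.618883 -1.466439 +0.463295 = -0.384260;  D = -0.333806-0.190340i
d^4_{-1,-1}: k∈[0..3] ⇒ +0.211900 -1.506282 +1.427649 -0.225520 = -0.092254;  D = -0.059225-0.070733i
d^4_{0,-1}: k∈[0..3] ⇒ -0.652360 +1.854914 -0.879041 +0.069429 = +0.392943;  D = +0.131633+0.370239i
d^4_{1,-1}: k∈[0..3] ⇒ +1.004188 -1.427649 +0.338280 -0.010687 = -0.095868;  D = +0.001331-0.095859i
d^4_{2,-1}: k∈[0..2] ⇒ -0.977626 +0.694943 -0.065866 = -0.348550;  D = +0.125838-0.325041i
d^4_{3,-1}: k∈[0..1] ⇒ +0.629534 -0.179001 = +0.450533;  D = -0.298717+0.337266i
d^4_{4,-1}: single k=0 term ⇒ -0.245153;  D = +0.216254-0.115473i
Y_4^{m'}(θ=1.8057,φ=0.3861) and Σ D·Y over m':
  (+0.5077-0.0991i)·(+0.0104-0.3957i)  (+0.1653+0.0271i)·(-0.1074+0.2455i)  (-0.3338-0.1903i)·(-0.1407+0.1370i)  (-0.0592-0.0707i)·(+0.2600-0.1057i)  (+0.1316+0.3702i)·(+0.1563+0.0000i)  (+0.0013-0.0959i)·(-0.2600-0.1057i)  (+0.1258-0.3250i)·(-0.1407-0.1370i)  (-0.2987+0.3373i)·(+0.1074+0.2455i)  (+0.2163-0.1155i)·(+0.0104+0.3957i)
Y_4^-1(R⁻¹ n̂) = -0.127237-0.036981i

Re=-0.1272 Im=-0.0370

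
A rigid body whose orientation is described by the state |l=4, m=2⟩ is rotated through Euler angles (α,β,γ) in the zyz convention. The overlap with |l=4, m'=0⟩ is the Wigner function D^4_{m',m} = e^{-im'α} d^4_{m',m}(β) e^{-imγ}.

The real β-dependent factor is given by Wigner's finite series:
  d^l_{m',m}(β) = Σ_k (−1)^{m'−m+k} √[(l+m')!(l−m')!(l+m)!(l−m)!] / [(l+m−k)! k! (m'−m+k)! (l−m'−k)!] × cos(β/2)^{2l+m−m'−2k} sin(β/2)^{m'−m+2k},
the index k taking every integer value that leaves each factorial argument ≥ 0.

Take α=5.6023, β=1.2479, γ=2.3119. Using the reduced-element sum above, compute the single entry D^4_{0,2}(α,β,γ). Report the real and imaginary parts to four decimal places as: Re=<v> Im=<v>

First d^4_{0,2}(β=1.2479), then the phase factors e^{-i(0)α} and e^{-i(2)γ}:
c=cos(1.2479/2)=0.811577, s=sin(1.2479/2)=0.584245; N=√[24·24·720·2]=910.735966
Admissible k: 2..4 (factorial args all ≥0)
  k=2: (−1)^0·910.7360/(96)·0.8116^6·0.5842^2 = +0.925317
  k=3: (−1)^1·910.7360/(36)·0.8116^4·0.5842^4 = -1.278764
  k=4: (−1)^2·910.7360/(96)·0.8116^2·0.5842^6 = +0.248515
d^4_{0,2}(1.2479) = +0.925317 -1.278764 +0.248515 = -0.104932
D = (+1.000000+0.000000i)·(-0.104932)·(-0.088473+0.996079i) = +0.009284-0.104520i

Re=0.0093 Im=-0.1045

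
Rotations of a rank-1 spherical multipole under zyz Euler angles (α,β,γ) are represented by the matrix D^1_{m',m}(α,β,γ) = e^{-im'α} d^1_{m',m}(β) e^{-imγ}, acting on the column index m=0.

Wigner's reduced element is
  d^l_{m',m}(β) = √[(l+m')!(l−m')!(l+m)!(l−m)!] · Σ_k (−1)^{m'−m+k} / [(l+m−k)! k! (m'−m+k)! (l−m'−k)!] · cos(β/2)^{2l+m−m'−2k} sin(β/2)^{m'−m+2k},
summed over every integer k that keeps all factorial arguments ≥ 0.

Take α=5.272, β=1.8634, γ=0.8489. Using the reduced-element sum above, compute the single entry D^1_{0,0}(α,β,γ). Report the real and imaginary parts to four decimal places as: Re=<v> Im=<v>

D^1_{0,0}(5.272,1.8634,0.8489) = e^{-i·0·5.272}·d^1_{0,0}(1.8634)·e^{-i·0·0.8489}. Compute d first:
c=cos(1.8634/2)=0.596470, s=sin(1.8634/2)=0.802635; N=√[1·1·1·1]=1.000000
The bounds max(0,m−m')=0 and min(l+m,l−m')=1 give 2 terms
  k=0: (−1)^0·1.0000/(1)·0.5965^2·0.8026^0 = +0.355777
  k=1: (−1)^1·1.0000/(1)·0.5965^0·0.8026^2 = -0.644223
d^1_{0,0}(1.8634) = +0.355777 -0.644223 = -0.288446
D = (+1.000000+0.000000i)·(-0.288446)·(+1.000000+0.000000i) = -0.288446+0.000000i

Re=-0.2884 Im=0.0000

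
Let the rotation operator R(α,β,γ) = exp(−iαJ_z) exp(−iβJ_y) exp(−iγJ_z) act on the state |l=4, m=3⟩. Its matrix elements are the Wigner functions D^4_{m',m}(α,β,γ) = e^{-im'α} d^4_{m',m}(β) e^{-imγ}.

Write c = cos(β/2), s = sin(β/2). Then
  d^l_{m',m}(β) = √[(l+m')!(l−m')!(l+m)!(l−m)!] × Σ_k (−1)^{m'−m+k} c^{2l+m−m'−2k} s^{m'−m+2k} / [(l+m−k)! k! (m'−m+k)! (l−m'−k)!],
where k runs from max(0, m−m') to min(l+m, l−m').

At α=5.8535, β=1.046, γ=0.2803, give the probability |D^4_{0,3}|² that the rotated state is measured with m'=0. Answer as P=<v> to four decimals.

P=0.2307

First d^4_{0,3}(β=1.046), then the phase factors e^{-i(0)α} and e^{-i(3)γ}:
Half-angle: c=0.866325, s=0.499481. N=√(24·24·5040·1)=1703.830978
k: max(0,(3)−(0))=3 … min(4+(3),4−(0))=4
  k=3: (−1)^0·1703.8310/(144)·0.8663^5·0.4995^3 = +0.719491
  k=4: (−1)^1·1703.8310/(144)·0.8663^3·0.4995^5 = -0.239168
d^4_{0,3}(1.046) = +0.719491 -0.239168 = +0.480323
|D^4_{0,3}|² = |d^4_{0,3}(β)|² = (+0.480323)² = 0.230710 (the z-rotation phases have unit modulus)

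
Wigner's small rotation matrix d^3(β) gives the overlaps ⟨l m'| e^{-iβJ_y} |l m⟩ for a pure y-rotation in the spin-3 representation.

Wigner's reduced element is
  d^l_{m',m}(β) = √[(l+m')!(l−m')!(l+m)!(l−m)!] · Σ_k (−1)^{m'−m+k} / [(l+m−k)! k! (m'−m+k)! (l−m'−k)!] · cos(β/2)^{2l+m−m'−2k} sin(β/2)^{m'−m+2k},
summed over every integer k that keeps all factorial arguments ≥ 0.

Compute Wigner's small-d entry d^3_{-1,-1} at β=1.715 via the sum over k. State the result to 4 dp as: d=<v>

d^3_{-1,-1}(β=1.715) via Wigner's sum:
With c≡cos(β/2)=0.654330 and s≡sin(β/2)=0.756209, N=[2·24·2·24]^{1/2}=48.000000
k: max(0,(-1)−(-1))=0 … min(3+(-1),3−(-1))=2
  k=0: (−1)^0·48.0000/(48)·0.6543^6·0.7562^0 = +0.078484
  k=1: (−1)^1·48.0000/(6)·0.6543^4·0.7562^2 = -0.838612
  k=2: (−1)^2·48.0000/(8)·0.6543^2·0.7562^4 = +0.840064
d^3_{-1,-1}(1.715) = +0.078484 -0.838612 +0.840064 = +0.079936

d=0.0799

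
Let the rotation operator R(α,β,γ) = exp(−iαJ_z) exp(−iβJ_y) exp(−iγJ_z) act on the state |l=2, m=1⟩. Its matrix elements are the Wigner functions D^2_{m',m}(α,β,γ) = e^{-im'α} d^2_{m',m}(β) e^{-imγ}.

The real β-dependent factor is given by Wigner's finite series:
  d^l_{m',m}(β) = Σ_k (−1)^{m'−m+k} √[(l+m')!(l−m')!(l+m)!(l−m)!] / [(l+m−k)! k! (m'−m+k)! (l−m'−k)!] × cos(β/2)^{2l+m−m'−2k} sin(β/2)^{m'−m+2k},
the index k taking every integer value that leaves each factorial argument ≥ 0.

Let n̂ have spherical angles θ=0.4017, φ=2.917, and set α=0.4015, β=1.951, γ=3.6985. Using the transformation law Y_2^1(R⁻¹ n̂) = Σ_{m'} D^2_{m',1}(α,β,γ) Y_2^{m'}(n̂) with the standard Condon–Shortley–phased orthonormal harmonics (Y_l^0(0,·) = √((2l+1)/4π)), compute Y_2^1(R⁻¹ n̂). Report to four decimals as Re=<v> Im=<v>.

Re=0.2478 Im=-0.2869

Need the full column D^2_{m',1} for m'=−2..2 at α=0.4015, β=1.951, γ=3.6985.
cos(β/2)=0.560754, sin(β/2)=0.827982
d^2_{-2,1}: single k=3 term ⇒ +0.636599;  D = -0.617419-0.155086i
d^2_{-1,1}: k∈[2..3] ⇒ +0.646708 -0.469985 = +0.176723;  D = -0.174593+0.027354i
d^2_{0,1}: k∈[1..2] ⇒ +0.357614 -0.779671 = -0.422057;  D = +0.358282-0.223084i
d^2_{1,1}: k∈[0..1] ⇒ +0.098876 -0.646708 = -0.547832;  D = +0.314907-0.448279i
d^2_{2,1}: single k=0 term ⇒ -0.291990;  D = +0.061122-0.285521i
Y_2^{m'}(θ=0.4017,φ=2.917) and Σ D·Y over m':
  (-0.6174-0.1551i)·(+0.0532+0.0256i)  (-0.1746+0.0274i)·(-0.2710-0.0619i)  (+0.3583-0.2231i)·(+0.4861+0.0000i)  (+0.3149-0.4483i)·(+0.2710-0.0619i)  (+0.0611-0.2855i)·(+0.0532-0.0256i)
Y_2^1(R⁻¹ n̂) = +0.247848-0.286883i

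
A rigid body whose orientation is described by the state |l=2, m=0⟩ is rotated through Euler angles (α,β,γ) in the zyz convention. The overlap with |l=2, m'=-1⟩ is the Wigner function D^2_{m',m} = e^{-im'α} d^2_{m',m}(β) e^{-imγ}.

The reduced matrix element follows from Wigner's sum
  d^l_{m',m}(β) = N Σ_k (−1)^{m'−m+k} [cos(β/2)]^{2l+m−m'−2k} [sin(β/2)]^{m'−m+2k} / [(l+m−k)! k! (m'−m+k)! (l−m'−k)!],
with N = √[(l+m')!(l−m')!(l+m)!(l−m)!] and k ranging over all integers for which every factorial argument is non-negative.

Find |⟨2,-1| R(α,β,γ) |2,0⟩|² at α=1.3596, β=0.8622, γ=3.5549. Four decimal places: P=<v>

P=0.3662

First d^2_{-1,0}(β=0.8622), then the phase factors e^{-i(-1)α} and e^{-i(0)γ}:
Half-angle: c=0.908507, s=0.417870. N=√(1·6·2·2)=4.898979
k∈{1,2} keeps every argument non-negative
  k=1: (−1)^0·4.8990/(2)·0.9085^3·0.4179^1 = +0.767541
  k=2: (−1)^1·4.8990/(2)·0.9085^1·0.4179^3 = -0.162379
d^2_{-1,0}(0.8622) = +0.767541 -0.162379 = +0.605162
|D^2_{-1,0}|² = |d^2_{-1,0}(β)|² = (+0.605162)² = 0.366222 (the z-rotation phases have unit modulus)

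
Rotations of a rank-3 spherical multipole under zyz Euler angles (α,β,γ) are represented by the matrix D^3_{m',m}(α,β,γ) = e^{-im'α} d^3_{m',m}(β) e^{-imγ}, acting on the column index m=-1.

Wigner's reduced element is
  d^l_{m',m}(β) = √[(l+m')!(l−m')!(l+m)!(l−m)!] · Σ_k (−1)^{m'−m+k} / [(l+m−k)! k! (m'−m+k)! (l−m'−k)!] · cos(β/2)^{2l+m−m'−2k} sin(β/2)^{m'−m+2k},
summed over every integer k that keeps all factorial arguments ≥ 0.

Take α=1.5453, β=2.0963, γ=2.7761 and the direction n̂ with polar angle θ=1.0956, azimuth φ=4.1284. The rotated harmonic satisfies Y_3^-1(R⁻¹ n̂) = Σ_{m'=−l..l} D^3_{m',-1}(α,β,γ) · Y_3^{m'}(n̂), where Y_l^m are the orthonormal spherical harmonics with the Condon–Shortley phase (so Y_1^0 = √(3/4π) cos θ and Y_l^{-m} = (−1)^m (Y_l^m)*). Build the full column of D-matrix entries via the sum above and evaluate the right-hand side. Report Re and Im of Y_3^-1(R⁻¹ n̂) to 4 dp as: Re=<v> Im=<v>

Need the full column D^3_{m',-1} for m'=−3..3 at α=1.5453, β=2.0963, γ=2.7761.
cos(β/2)=0.499175, sin(β/2)=0.866501
d^3_{-3,-1}: single k=2 term ⇒ +0.180549;  D = +0.077226+0.163199i
d^3_{-2,-1}: k∈[1..2] ⇒ +0.084925 -0.511795 = -0.426870;  D = -0.390380+0.172690i
d^3_{-1,-1}: k∈[0..2] ⇒ +0.015471 -0.372940 +0.842817 = +0.485348;  D = -0.184968-0.448720i
d^3_{0,-1}: k∈[0..2] ⇒ -0.093030 +0.840965 -0.844674 = -0.096740;  D = +0.090350-0.034576i
d^3_{1,-1}: k∈[0..2] ⇒ +0.279705 -1.123757 +0.423268 = -0.420784;  D = -0.140324-0.396696i
d^3_{2,-1}: k∈[0..1] ⇒ -0.511795 +0.771079 = +0.259284;  D = +0.246566-0.080207i
d^3_{3,-1}: single k=0 term ⇒ +0.544036;  D = -0.155049-0.521474i
Y_3^{m'}(θ=1.0956,φ=4.1284) and Σ D·Y over m':
  (+0.0772+0.1632i)·(+0.2885+0.0529i)  (-0.3904+0.1727i)·(-0.1449-0.3401i)  (-0.1850-0.4487i)·(-0.0074+0.0112i)  (+0.0903-0.0346i)·(-0.3335+0.0000i)  (-0.1403-0.3967i)·(+0.0074+0.0112i)  (+0.2466-0.0802i)·(-0.1449+0.3401i)  (-0.1550-0.5215i)·(-0.2885+0.0529i)
Y_3^-1(R⁻¹ n̂) = +0.172452+0.404952i

Re=0.1725 Im=0.4050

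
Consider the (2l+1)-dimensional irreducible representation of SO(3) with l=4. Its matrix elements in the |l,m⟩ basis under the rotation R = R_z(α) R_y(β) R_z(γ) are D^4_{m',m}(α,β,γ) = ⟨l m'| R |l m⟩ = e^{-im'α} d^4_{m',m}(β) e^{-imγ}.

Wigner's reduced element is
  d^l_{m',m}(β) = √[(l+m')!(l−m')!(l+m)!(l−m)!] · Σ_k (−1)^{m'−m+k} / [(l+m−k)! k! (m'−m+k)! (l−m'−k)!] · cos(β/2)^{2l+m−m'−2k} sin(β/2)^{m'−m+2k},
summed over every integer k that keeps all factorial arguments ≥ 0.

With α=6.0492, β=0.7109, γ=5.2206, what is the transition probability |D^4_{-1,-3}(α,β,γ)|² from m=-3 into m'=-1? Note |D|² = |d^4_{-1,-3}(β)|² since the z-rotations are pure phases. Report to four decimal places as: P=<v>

D^4_{-1,-3}(6.0492,0.7109,5.2206) = e^{-i·-1·6.0492}·d^4_{-1,-3}(0.7109)·e^{-i·-3·5.2206}. Compute d first:
With c≡cos(β/2)=0.937490 and s≡sin(β/2)=0.348012, N=[6·120·1·5040]^{1/2}=1904.940944
k∈{0,1} keeps every argument non-negative
  k=0: (−1)^2·1904.9409/(240)·0.9375^6·0.3480^2 = +0.652618
  k=1: (−1)^3·1904.9409/(144)·0.9375^4·0.3480^4 = -0.149887
d^4_{-1,-3}(0.7109) = +0.652618 -0.149887 = +0.502731
|D^4_{-1,-3}|² = |d^4_{-1,-3}(β)|² = (+0.502731)² = 0.252739 (the z-rotation phases have unit modulus)

P=0.2527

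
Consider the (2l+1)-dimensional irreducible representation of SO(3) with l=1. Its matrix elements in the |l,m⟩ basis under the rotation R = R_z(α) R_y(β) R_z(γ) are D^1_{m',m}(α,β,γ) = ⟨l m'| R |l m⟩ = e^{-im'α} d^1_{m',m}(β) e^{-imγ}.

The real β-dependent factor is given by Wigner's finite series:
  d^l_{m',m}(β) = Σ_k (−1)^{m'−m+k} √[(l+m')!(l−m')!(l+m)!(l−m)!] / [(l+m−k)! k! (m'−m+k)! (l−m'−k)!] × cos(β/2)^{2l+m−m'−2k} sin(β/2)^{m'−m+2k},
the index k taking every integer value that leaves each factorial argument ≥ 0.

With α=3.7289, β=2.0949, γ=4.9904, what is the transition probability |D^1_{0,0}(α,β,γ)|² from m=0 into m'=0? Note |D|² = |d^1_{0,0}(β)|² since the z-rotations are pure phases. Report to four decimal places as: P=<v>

First d^1_{0,0}(β=2.0949), then the phase factors e^{-i(0)α} and e^{-i(0)γ}:
With c≡cos(β/2)=0.499781 and s≡sin(β/2)=0.866152, N=[1·1·1·1]^{1/2}=1.000000
k∈{0,1} keeps every argument non-negative
  k=0: (−1)^0·1.0000/(1)·0.4998^2·0.8662^0 = +0.249781
  k=1: (−1)^1·1.0000/(1)·0.4998^0·0.8662^2 = -0.750219
d^1_{0,0}(2.0949) = +0.249781 -0.750219 = -0.500437
|D^1_{0,0}|² = |d^1_{0,0}(β)|² = (-0.500437)² = 0.250437 (the z-rotation phases have unit modulus)

P=0.2504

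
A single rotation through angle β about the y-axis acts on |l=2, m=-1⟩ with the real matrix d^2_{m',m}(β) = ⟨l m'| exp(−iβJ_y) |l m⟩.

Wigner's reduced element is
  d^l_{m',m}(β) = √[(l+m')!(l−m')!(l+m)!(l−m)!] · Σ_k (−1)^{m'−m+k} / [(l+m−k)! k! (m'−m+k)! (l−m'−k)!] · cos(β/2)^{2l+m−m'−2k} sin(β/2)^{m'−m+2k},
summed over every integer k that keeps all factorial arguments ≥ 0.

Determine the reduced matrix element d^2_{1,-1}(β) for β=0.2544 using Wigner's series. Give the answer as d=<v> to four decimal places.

d^2_{1,-1}(β=0.2544) via Wigner's sum:
With c≡cos(β/2)=0.991921 and s≡sin(β/2)=0.126857, N=[6·1·1·6]^{1/2}=6.000000
Admissible k: 0..1 (factorial args all ≥0)
  k=0: (−1)^2·6.0000/(2)·0.9919^2·0.1269^2 = +0.047501
  k=1: (−1)^3·6.0000/(6)·0.9919^0·0.1269^4 = -0.000259
d^2_{1,-1}(0.2544) = +0.047501 -0.000259 = +0.047242

d=0.0472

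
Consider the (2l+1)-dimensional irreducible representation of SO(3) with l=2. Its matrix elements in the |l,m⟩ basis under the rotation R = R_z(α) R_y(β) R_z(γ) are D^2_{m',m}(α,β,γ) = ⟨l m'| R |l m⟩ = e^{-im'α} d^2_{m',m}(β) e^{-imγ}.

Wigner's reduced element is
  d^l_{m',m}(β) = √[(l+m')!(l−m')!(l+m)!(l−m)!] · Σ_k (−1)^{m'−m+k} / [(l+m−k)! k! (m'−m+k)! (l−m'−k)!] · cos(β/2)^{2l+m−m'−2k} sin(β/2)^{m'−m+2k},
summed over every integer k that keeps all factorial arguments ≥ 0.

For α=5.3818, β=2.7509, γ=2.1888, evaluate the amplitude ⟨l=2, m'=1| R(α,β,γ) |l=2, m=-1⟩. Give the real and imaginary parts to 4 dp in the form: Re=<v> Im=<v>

Re=0.8162 Im=-0.0420

D^2_{1,-1}(5.3818,2.7509,2.1888) = e^{-i·1·5.3818}·d^2_{1,-1}(2.7509)·e^{-i·-1·2.1888}. Compute d first:
With c≡cos(β/2)=0.194106 and s≡sin(β/2)=0.980981, N=[6·1·1·6]^{1/2}=6.000000
k∈{0,1} keeps every argument non-negative
  k=0: (−1)^2·6.0000/(2)·0.1941^2·0.9810^2 = +0.108773
  k=1: (−1)^3·6.0000/(6)·0.1941^0·0.9810^4 = -0.926065
d^2_{1,-1}(2.7509) = +0.108773 -0.926065 = -0.817292
D = (+0.620524+0.784187i)·(-0.817292)·(-0.579409+0.815037i) = +0.816212-0.041996i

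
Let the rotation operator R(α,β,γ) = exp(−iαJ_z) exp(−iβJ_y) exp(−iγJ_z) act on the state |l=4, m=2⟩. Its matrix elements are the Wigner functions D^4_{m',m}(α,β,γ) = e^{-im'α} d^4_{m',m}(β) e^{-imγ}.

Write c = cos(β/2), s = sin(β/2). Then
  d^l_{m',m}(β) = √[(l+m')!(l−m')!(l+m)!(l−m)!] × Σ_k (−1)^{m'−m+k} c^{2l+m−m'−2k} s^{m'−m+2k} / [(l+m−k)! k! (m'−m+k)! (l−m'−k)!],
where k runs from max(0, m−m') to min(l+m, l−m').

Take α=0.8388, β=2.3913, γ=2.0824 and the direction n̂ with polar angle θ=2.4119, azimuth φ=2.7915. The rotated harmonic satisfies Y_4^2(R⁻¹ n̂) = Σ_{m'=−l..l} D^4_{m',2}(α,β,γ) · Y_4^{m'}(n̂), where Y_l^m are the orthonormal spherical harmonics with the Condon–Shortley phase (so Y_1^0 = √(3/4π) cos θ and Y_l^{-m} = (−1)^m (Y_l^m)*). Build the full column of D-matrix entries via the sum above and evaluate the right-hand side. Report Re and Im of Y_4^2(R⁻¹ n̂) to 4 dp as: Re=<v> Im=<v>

Need the full column D^4_{m',2} for m'=−4..4 at α=0.8388, β=2.3913, γ=2.0824.
cos(β/2)=0.366409, sin(β/2)=0.930454
d^4_{-4,2}: single k=6 term ⇒ +0.460978;  D = +0.317977-0.333753i
d^4_{-3,2}: k∈[5..6] ⇒ +0.385085 -0.827740 = -0.442655;  D = +0.034317+0.441323i
d^4_{-2,2}: k∈[4..6] ⇒ +0.202644 -1.045399 +0.561771 = -0.280984;  D = +0.222938+0.171029i
d^4_{-1,2}: k∈[3..5] ⇒ +0.075236 -0.727743 +0.938569 = +0.286063;  D = -0.281213+0.052454i
d^4_{0,2}: k∈[2..4] ⇒ +0.019875 -0.341769 +0.826461 = +0.504567;  D = -0.262693+0.430790i
d^4_{1,2}: k∈[1..3] ⇒ +0.003500 -0.112855 +0.485162 = +0.375808;  D = +0.107899+0.359985i
d^4_{2,2}: k∈[0..2] ⇒ +0.000325 -0.025140 +0.202644 = +0.177829;  D = +0.160832+0.075871i
d^4_{3,2}: k∈[0..1] ⇒ -0.003087 +0.059717 = +0.056630;  D = +0.052204-0.021949i
d^4_{4,2}: single k=0 term ⇒ +0.011086;  D = +0.003634-0.010473i
Y_4^{m'}(θ=2.4119,φ=2.7915) and Σ D·Y over m':
  (+0.3180-0.3338i)·(+0.0148+0.0861i)  (+0.0343+0.4413i)·(+0.1375+0.2398i)  (+0.2229+0.1710i)·(+0.3285+0.2768i)  (-0.2812+0.0525i)·(+0.1963+0.0717i)  (-0.2627+0.4308i)·(-0.3030+0.0000i)  (+0.1079+0.3600i)·(-0.1963+0.0717i)  (+0.1608+0.0759i)·(+0.3285-0.2768i)  (+0.0522-0.0219i)·(-0.1375+0.2398i)  (+0.0036-0.0105i)·(+0.0148-0.0861i)
Y_4^2(R⁻¹ n̂) = +0.002927+0.001373i

Re=0.0029 Im=0.0014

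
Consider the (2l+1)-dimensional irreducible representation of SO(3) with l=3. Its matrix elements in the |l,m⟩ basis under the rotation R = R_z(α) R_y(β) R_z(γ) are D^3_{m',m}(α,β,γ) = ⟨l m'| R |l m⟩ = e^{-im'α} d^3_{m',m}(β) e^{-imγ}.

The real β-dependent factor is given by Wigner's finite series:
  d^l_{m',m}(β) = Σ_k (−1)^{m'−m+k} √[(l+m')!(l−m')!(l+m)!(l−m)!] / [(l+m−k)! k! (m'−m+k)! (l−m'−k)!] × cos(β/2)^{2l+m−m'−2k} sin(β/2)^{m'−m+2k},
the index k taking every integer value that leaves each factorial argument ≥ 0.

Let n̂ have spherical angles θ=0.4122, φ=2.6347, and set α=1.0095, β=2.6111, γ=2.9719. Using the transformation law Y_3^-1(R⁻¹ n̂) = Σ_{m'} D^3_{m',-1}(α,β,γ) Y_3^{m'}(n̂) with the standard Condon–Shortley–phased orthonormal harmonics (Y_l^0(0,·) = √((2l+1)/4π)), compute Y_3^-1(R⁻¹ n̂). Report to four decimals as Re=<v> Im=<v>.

Re=0.3615 Im=0.2280

Need the full column D^3_{m',-1} for m'=−3..3 at α=1.0095, β=2.6111, γ=2.9719.
cos(β/2)=0.262147, sin(β/2)=0.965028
d^3_{-3,-1}: single k=2 term ⇒ +0.017034;  D = +0.016357-0.004753i
d^3_{-2,-1}: k∈[1..2] ⇒ +0.003778 -0.102396 = -0.098618;  D = -0.027113+0.094818i
d^3_{-1,-1}: k∈[0..2] ⇒ +0.000325 -0.035184 +0.357603 = +0.322743;  D = -0.215465-0.240287i
d^3_{0,-1}: k∈[0..2] ⇒ -0.004139 +0.168254 -0.760037 = -0.595922;  D = +0.587362-0.100639i
d^3_{1,-1}: k∈[0..2] ⇒ +0.026388 -0.476803 +0.807680 = +0.357265;  D = -0.136358+0.330219i
d^3_{2,-1}: k∈[0..1] ⇒ -0.102396 +0.693816 = +0.591420;  D = +0.342622+0.482066i
d^3_{3,-1}: single k=0 term ⇒ +0.230831;  D = +0.230462-0.013058i
Y_3^{m'}(θ=0.4122,φ=2.6347) and Σ D·Y over m':
  (+0.0164-0.0048i)·(-0.0013-0.0268i)  (-0.0271+0.0948i)·(+0.0795+0.1276i)  (-0.2155-0.2403i)·(-0.3619-0.2010i)  (+0.5874-0.1006i)·(+0.4094+0.0000i)  (-0.1364+0.3302i)·(+0.3619-0.2010i)  (+0.3426+0.4821i)·(+0.0795-0.1276i)  (+0.2305-0.0131i)·(+0.0013-0.0268i)
Y_3^-1(R⁻¹ n̂) = +0.361481+0.228031i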